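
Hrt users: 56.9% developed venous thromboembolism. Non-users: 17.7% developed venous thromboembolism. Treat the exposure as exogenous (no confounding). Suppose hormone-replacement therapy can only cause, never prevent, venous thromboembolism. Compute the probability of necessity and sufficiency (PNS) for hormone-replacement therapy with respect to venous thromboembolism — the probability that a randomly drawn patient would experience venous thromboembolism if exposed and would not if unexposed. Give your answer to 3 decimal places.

PNS ≈ 0.392

p₁ = 0.569, p₀ = 0.177.
Under exogeneity and monotonicity, PNS = p₁ − p₀.
PNS = 0.569 − 0.177 = 0.392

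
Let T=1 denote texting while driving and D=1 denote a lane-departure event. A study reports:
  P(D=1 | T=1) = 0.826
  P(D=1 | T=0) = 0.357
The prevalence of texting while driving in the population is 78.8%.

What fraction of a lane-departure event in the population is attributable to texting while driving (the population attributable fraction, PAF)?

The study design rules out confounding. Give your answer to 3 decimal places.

PAF ≈ 0.509

Let p₁ = 0.826, p₀ = 0.357.
Overall risk P(Y=1) = π·p₁ + (1−π)·p₀ = 0.788×0.826 + 0.212×0.357 = 0.72657.
Under exogeneity, PAF = [P(Y=1) − p₀] / P(Y=1).
PAF = (0.72657 − 0.357) / 0.72657 ≈ 0.5087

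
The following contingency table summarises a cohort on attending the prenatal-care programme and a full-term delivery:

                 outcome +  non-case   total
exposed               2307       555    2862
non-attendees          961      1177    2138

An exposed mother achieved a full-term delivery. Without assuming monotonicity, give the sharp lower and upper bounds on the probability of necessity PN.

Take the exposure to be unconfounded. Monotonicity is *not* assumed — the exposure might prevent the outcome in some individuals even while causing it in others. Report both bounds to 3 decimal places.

0.442 ≤ PN ≤ 0.683

p₁ = P(outcome | exposed) = 2307/2862 = 0.80608
p₀ = P(outcome | unexposed) = 961/2138 = 0.44949
Under exogeneity alone the bounds on PN are max{0,(p₁−p₀)/p₁} ≤ PN ≤ min{1,(1−p₀)/p₁}.
  lower = (p₁ − p₀)/p₁ = 0.35659 / 0.80608 ≈ 0.4424
  upper = min{1, (1 − p₀)/p₁} = 0.55051 / 0.80608 ≈ 0.6830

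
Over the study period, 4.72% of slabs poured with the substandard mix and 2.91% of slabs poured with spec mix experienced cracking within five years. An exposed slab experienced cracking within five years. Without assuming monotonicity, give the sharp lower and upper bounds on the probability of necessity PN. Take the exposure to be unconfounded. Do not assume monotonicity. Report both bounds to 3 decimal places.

p₁ = 0.0472, p₀ = 0.0291.
Under exogeneity alone the bounds on PN are max{0,(p₁−p₀)/p₁} ≤ PN ≤ min{1,(1−p₀)/p₁}.
  lower = (p₁ − p₀)/p₁ = 0.0181 / 0.0472 ≈ 0.3835
  upper = min{1, (1 − p₀)/p₁} = 0.9709 / 0.0472 ≈ 20.5699 → capped at 1

0.383 ≤ PN ≤ 1.000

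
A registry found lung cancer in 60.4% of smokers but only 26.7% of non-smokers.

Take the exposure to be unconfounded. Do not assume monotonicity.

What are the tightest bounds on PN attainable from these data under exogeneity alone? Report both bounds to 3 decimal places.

0.558 ≤ PN ≤ 1.000

p₁ = 0.604, p₀ = 0.267.
Under exogeneity alone the bounds on PN are max{0,(p₁−p₀)/p₁} ≤ PN ≤ min{1,(1−p₀)/p₁}.
  lower = (p₁ − p₀)/p₁ = 0.337 / 0.604 ≈ 0.5579
  upper = min{1, (1 − p₀)/p₁} = 0.733 / 0.604 ≈ 1.2136 → capped at 1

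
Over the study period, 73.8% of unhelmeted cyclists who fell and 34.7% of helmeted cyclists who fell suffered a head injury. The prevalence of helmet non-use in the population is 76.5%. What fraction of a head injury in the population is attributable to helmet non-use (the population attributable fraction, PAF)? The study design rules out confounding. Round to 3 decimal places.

PAF ≈ 0.463

p₁ = 0.738, p₀ = 0.347.
Overall risk P(Y=1) = π·p₁ + (1−π)·p₀ = 0.765×0.738 + 0.235×0.347 = 0.64611.
Under exogeneity, PAF = [P(Y=1) − p₀] / P(Y=1).
PAF = (0.64611 − 0.347) / 0.64611 ≈ 0.4629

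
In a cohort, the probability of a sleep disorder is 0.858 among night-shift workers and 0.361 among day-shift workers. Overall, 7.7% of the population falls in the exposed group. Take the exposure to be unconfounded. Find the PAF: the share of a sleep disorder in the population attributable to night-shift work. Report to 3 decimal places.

Let p₁ = 0.858, p₀ = 0.361.
Overall risk P(Y=1) = π·p₁ + (1−π)·p₀ = 0.077×0.858 + 0.923×0.361 = 0.39927.
Under exogeneity, PAF = [P(Y=1) − p₀] / P(Y=1).
PAF = (0.39927 − 0.361) / 0.39927 ≈ 0.0958

PAF ≈ 0.096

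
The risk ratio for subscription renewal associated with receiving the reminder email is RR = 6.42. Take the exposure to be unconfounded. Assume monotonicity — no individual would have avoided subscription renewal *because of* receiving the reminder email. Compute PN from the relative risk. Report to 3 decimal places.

Under exogeneity and monotonicity, PN = (RR − 1) / RR = 1 − 1/RR.
PN = (6.42 − 1) / 6.42 = 5.42 / 6.42 ≈ 0.8442

PN ≈ 0.844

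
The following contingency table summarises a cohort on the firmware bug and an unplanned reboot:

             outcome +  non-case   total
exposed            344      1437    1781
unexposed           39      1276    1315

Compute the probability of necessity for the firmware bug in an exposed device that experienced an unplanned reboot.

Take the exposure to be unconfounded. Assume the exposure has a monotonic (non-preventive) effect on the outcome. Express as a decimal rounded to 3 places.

PN ≈ 0.846

p₁ = P(outcome | exposed) = 344/1781 = 0.19315
p₀ = P(outcome | unexposed) = 39/1315 = 0.029658
Under exogeneity and monotonicity, PN = (p₁ − p₀)/p₁.
PN = (0.19315 − 0.029658) / 0.19315 ≈ 0.8465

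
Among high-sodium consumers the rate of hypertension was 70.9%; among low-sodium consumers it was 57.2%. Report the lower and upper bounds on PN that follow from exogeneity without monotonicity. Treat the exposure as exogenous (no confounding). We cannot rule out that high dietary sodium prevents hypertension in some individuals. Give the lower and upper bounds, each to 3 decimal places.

p₁ = 0.709, p₀ = 0.572.
Under exogeneity alone the bounds on PN are max{0,(p₁−p₀)/p₁} ≤ PN ≤ min{1,(1−p₀)/p₁}.
  lower = (p₁ − p₀)/p₁ = 0.137 / 0.709 ≈ 0.1932
  upper = min{1, (1 − p₀)/p₁} = 0.428 / 0.709 ≈ 0.6037

0.193 ≤ PN ≤ 0.604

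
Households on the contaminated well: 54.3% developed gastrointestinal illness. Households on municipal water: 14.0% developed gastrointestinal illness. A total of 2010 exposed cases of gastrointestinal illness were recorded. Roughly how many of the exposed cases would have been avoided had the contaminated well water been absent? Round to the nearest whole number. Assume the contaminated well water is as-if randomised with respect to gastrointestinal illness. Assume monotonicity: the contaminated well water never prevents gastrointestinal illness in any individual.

p₁ = 0.543, p₀ = 0.14.
PN = (p₁ − p₀)/p₁ = (0.543 − 0.14) / 0.543 ≈ 0.74217.
Attributable cases ≈ PN × (exposed cases) = 0.74217 × 2010 ≈ 1491.77.

about 1492 cases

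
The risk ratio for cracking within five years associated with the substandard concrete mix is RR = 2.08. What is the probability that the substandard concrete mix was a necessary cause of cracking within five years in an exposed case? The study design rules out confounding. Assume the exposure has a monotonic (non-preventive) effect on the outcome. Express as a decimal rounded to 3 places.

Under exogeneity and monotonicity, PN = (RR − 1) / RR = 1 − 1/RR.
PN = (2.08 − 1) / 2.08 = 1.08 / 2.08 ≈ 0.5192

PN ≈ 0.519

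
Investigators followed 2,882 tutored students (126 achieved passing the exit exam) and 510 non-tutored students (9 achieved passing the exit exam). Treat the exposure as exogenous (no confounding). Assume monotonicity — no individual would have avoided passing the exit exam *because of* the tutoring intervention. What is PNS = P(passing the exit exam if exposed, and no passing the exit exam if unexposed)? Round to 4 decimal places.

p₁ = P(outcome | exposed) = 126/2882 = 0.04372
p₀ = P(outcome | unexposed) = 9/510 = 0.017647
Under exogeneity and monotonicity, PNS = p₁ − p₀.
PNS = 0.04372 − 0.017647 = 0.026073

PNS ≈ 0.0261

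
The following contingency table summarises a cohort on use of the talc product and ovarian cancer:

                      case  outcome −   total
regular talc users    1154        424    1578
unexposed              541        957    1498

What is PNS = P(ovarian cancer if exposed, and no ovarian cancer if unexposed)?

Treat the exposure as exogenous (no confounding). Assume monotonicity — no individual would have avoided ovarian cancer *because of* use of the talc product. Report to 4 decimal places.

p₁ = P(outcome | exposed) = 1154/1578 = 0.73131
p₀ = P(outcome | unexposed) = 541/1498 = 0.36115
Under exogeneity and monotonicity, PNS = p₁ − p₀.
PNS = 0.73131 − 0.36115 = 0.37016

PNS ≈ 0.3702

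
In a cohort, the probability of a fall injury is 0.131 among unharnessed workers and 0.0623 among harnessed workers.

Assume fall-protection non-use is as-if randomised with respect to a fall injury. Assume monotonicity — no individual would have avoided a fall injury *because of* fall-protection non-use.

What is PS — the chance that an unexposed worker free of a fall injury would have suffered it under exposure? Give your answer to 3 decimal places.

PS ≈ 0.073

Let p₁ = 0.131, p₀ = 0.0623.
Under exogeneity and monotonicity, PS = (p₁ − p₀) / (1 − p₀).
PS = (0.131 − 0.0623) / (1 − 0.0623) = 0.0687 / 0.9377 ≈ 0.0733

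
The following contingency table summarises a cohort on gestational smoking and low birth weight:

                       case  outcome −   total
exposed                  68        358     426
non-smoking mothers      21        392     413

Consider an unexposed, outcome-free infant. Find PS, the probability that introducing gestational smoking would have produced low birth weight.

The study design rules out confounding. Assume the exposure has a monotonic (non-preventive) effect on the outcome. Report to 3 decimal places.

PS ≈ 0.115

p₁ = P(outcome | exposed) = 68/426 = 0.15962
p₀ = P(outcome | unexposed) = 21/413 = 0.050847
Under exogeneity and monotonicity, PS = (p₁ − p₀)/(1 − p₀).
PS = (0.15962 − 0.050847) / 0.94915 ≈ 0.1146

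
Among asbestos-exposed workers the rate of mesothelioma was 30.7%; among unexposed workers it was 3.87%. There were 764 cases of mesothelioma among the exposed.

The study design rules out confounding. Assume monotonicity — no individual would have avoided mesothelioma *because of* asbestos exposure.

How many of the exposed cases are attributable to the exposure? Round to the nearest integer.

about 668 cases

p₁ = 0.307, p₀ = 0.0387.
PN = (p₁ − p₀)/p₁ = (0.307 − 0.0387) / 0.307 ≈ 0.87394.
Attributable cases ≈ PN × (exposed cases) = 0.87394 × 764 ≈ 667.69.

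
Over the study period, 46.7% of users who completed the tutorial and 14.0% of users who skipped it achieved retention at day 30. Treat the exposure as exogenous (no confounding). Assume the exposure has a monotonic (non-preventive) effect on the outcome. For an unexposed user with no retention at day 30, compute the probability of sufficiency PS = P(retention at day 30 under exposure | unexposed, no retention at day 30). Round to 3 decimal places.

p₁ = 0.467, p₀ = 0.14.
Under exogeneity and monotonicity, PS = (p₁ − p₀) / (1 − p₀).
PS = (0.467 − 0.14) / (1 − 0.14) = 0.327 / 0.86 ≈ 0.3802

PS ≈ 0.380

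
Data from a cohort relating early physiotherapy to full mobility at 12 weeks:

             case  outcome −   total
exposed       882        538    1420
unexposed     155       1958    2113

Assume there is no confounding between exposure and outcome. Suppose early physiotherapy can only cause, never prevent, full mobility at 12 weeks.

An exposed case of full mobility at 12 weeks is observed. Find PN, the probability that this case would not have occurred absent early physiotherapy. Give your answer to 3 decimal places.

PN ≈ 0.882

p₁ = P(outcome | exposed) = 882/1420 = 0.62113
p₀ = P(outcome | unexposed) = 155/2113 = 0.073355
Under exogeneity and monotonicity, PN = (p₁ − p₀) / p₁.
PN = (0.62113 − 0.073355) / 0.62113 = 0.54777 / 0.62113 ≈ 0.8819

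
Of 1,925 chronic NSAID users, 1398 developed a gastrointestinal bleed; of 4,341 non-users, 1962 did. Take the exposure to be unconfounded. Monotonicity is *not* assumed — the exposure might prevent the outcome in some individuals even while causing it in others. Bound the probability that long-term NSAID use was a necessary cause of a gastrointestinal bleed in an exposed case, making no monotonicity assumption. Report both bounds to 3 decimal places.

p₁ = P(outcome | exposed) = 1398/1925 = 0.72623
p₀ = P(outcome | unexposed) = 1962/4341 = 0.45197
Under exogeneity alone the bounds on PN are max{0,(p₁−p₀)/p₁} ≤ PN ≤ min{1,(1−p₀)/p₁}.
  lower = (p₁ − p₀)/p₁ = 0.27426 / 0.72623 ≈ 0.3777
  upper = min{1, (1 − p₀)/p₁} = 0.54803 / 0.72623 ≈ 0.7546

0.378 ≤ PN ≤ 0.755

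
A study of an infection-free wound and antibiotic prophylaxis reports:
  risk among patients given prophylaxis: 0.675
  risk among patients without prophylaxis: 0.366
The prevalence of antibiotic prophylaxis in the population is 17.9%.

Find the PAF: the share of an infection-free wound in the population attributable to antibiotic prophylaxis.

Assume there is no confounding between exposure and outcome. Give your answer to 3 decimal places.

Let p₁ = 0.675, p₀ = 0.366.
Overall risk P(Y=1) = π·p₁ + (1−π)·p₀ = 0.179×0.675 + 0.821×0.366 = 0.42131.
Under exogeneity, PAF = [P(Y=1) − p₀] / P(Y=1).
PAF = (0.42131 − 0.366) / 0.42131 ≈ 0.1313

PAF ≈ 0.131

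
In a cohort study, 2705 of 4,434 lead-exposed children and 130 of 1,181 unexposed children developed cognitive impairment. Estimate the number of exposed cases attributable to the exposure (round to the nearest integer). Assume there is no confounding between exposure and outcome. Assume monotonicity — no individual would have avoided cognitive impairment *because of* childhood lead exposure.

p₁ = P(outcome | exposed) = 2705/4434 = 0.61006
p₀ = P(outcome | unexposed) = 130/1181 = 0.11008
PN = (p₁ − p₀)/p₁ = (0.61006 − 0.11008) / 0.61006 ≈ 0.81956.
Attributable cases ≈ PN × (exposed cases) = 0.81956 × 2705 ≈ 2216.92.

about 2217 cases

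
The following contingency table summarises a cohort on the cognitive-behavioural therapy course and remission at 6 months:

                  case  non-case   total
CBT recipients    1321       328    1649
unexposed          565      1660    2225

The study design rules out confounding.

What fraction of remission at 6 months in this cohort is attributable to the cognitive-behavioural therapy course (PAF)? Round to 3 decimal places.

p₁ = P(outcome | exposed) = 1321/1649 = 0.80109
p₀ = P(outcome | unexposed) = 565/2225 = 0.25393
Exposure prevalence π = 1649/3874 = 0.42566; overall risk P(Y=1) = 0.48684.
Under exogeneity, PAF = [P(Y=1) − p₀]/P(Y=1).
PAF = (0.48684 − 0.25393) / 0.48684 ≈ 0.4784

PAF ≈ 0.478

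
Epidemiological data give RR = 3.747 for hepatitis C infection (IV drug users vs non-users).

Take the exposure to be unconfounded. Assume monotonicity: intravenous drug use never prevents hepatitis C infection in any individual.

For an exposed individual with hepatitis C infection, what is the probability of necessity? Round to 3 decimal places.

Under exogeneity and monotonicity, PN = (RR − 1) / RR = 1 − 1/RR.
PN = (3.747 − 1) / 3.747 = 2.747 / 3.747 ≈ 0.7331

PN ≈ 0.733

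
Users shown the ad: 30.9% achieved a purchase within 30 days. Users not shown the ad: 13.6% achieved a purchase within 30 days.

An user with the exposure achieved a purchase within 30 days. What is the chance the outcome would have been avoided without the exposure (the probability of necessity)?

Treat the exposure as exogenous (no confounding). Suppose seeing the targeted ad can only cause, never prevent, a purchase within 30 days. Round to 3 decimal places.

PN ≈ 0.560

p₁ = 0.309, p₀ = 0.136.
Under exogeneity and monotonicity, PN = (p₁ − p₀) / p₁.
PN = (0.309 − 0.136) / 0.309 = 0.173 / 0.309 ≈ 0.5599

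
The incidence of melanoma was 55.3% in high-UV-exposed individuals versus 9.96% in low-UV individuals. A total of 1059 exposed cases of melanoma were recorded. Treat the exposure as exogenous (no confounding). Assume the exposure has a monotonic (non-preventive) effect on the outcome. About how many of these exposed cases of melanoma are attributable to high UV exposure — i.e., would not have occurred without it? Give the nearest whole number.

p₁ = 0.553, p₀ = 0.0996.
PN = (p₁ − p₀)/p₁ = (0.553 − 0.0996) / 0.553 ≈ 0.81989.
Attributable cases ≈ PN × (exposed cases) = 0.81989 × 1059 ≈ 868.27.

about 868 cases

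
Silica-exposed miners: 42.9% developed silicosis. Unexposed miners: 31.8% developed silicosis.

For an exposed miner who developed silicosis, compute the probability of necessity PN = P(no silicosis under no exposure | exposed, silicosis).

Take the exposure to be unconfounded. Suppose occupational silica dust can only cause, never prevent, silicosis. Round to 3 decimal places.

PN ≈ 0.259

p₁ = 0.429, p₀ = 0.318.
Under exogeneity and monotonicity, PN = (p₁ − p₀) / p₁.
PN = (0.429 − 0.318) / 0.429 = 0.111 / 0.429 ≈ 0.2587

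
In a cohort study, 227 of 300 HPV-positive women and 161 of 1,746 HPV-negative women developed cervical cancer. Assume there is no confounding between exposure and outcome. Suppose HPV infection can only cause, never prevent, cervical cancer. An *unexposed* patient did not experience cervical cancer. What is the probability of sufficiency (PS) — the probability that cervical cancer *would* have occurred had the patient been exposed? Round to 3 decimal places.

p₁ = P(outcome | exposed) = 227/300 = 0.75667
p₀ = P(outcome | unexposed) = 161/1746 = 0.092211
Under exogeneity and monotonicity, PS = (p₁ − p₀) / (1 − p₀).
PS = (0.75667 − 0.092211) / (1 − 0.092211) = 0.66446 / 0.90779 ≈ 0.7319

PS ≈ 0.732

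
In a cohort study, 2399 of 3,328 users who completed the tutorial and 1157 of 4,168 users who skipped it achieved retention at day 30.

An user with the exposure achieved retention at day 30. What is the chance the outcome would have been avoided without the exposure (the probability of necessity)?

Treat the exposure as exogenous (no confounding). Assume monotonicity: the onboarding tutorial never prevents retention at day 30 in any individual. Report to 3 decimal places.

p₁ = P(outcome | exposed) = 2399/3328 = 0.72085
p₀ = P(outcome | unexposed) = 1157/4168 = 0.27759
Under exogeneity and monotonicity, PN = (p₁ − p₀) / p₁.
PN = (0.72085 − 0.27759) / 0.72085 = 0.44326 / 0.72085 ≈ 0.6149

PN ≈ 0.615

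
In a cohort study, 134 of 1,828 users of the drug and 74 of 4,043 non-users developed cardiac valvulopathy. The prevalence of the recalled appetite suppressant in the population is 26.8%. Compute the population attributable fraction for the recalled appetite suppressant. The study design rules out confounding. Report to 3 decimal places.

p₁ = P(outcome | exposed) = 134/1828 = 0.073304
p₀ = P(outcome | unexposed) = 74/4043 = 0.018303
Overall risk P(Y=1) = π·p₁ + (1−π)·p₀ = 0.268×0.073304 + 0.732×0.018303 = 0.033043.
Under exogeneity, PAF = [P(Y=1) − p₀] / P(Y=1).
PAF = (0.033043 − 0.018303) / 0.033043 ≈ 0.4461

PAF ≈ 0.446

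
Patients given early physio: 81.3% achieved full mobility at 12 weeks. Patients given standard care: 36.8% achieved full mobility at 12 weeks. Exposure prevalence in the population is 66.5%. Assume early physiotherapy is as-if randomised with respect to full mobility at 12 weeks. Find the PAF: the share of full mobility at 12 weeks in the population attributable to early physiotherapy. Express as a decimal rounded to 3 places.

p₁ = 0.813, p₀ = 0.368.
Overall risk P(Y=1) = π·p₁ + (1−π)·p₀ = 0.665×0.813 + 0.335×0.368 = 0.66392.
Under exogeneity, PAF = [P(Y=1) − p₀] / P(Y=1).
PAF = (0.66392 − 0.368) / 0.66392 ≈ 0.4457

PAF ≈ 0.446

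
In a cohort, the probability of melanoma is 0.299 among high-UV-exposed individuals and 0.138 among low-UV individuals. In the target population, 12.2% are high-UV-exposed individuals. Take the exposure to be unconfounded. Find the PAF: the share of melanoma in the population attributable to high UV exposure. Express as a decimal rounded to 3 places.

Let p₁ = 0.299, p₀ = 0.138.
Overall risk P(Y=1) = π·p₁ + (1−π)·p₀ = 0.122×0.299 + 0.878×0.138 = 0.15764.
Under exogeneity, PAF = [P(Y=1) − p₀] / P(Y=1).
PAF = (0.15764 − 0.138) / 0.15764 ≈ 0.1246

PAF ≈ 0.125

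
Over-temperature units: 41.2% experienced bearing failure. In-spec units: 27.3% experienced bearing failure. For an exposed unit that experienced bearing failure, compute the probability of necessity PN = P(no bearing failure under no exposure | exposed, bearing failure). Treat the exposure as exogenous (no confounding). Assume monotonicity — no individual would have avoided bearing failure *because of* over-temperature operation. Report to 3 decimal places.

PN ≈ 0.337

p₁ = 0.412, p₀ = 0.273.
Under exogeneity and monotonicity, PN = (p₁ − p₀) / p₁.
PN = (0.412 − 0.273) / 0.412 = 0.139 / 0.412 ≈ 0.3374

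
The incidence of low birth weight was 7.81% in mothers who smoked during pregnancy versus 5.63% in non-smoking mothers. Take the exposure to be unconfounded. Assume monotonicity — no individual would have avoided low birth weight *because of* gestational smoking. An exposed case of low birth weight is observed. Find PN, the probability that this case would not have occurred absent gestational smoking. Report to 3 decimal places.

PN ≈ 0.279

p₁ = 0.0781, p₀ = 0.0563.
Under exogeneity and monotonicity, PN = (p₁ − p₀) / p₁.
PN = (0.0781 − 0.0563) / 0.0781 = 0.0218 / 0.0781 ≈ 0.2791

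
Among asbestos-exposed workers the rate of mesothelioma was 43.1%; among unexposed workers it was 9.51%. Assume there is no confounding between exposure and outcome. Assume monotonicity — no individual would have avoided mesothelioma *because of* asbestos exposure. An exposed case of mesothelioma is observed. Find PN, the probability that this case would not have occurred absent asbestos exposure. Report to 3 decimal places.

p₁ = 0.431, p₀ = 0.0951.
Under exogeneity and monotonicity, PN = (p₁ − p₀) / p₁.
PN = (0.431 − 0.0951) / 0.431 = 0.3359 / 0.431 ≈ 0.7794

PN ≈ 0.779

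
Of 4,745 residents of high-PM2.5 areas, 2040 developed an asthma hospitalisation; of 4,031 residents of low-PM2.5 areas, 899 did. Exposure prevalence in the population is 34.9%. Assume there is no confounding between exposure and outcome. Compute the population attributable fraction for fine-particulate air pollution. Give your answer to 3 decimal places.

p₁ = P(outcome | exposed) = 2040/4745 = 0.42993
p₀ = P(outcome | unexposed) = 899/4031 = 0.22302
Overall risk P(Y=1) = π·p₁ + (1−π)·p₀ = 0.349×0.42993 + 0.651×0.22302 = 0.29523.
Under exogeneity, PAF = [P(Y=1) − p₀] / P(Y=1).
PAF = (0.29523 − 0.22302) / 0.29523 ≈ 0.2446

PAF ≈ 0.245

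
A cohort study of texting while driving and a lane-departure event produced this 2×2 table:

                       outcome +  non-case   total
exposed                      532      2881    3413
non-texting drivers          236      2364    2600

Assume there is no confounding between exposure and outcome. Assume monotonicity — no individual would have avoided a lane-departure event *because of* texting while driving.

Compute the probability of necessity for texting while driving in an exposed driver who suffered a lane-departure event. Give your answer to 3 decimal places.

p₁ = P(outcome | exposed) = 532/3413 = 0.15587
p₀ = P(outcome | unexposed) = 236/2600 = 0.090769
Under exogeneity and monotonicity, PN = (p₁ − p₀) / p₁.
PN = (0.15587 − 0.090769) / 0.15587 = 0.065105 / 0.15587 ≈ 0.4177

PN ≈ 0.418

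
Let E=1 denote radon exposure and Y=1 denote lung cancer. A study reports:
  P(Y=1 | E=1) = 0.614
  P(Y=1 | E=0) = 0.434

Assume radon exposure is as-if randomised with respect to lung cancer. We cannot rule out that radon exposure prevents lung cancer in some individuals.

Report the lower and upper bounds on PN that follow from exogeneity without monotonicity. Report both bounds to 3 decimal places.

Let p₁ = 0.614, p₀ = 0.434.
Under exogeneity alone the bounds on PN are max{0,(p₁−p₀)/p₁} ≤ PN ≤ min{1,(1−p₀)/p₁}.
  lower = (p₁ − p₀)/p₁ = 0.18 / 0.614 ≈ 0.2932
  upper = min{1, (1 − p₀)/p₁} = 0.566 / 0.614 ≈ 0.9218

0.293 ≤ PN ≤ 0.922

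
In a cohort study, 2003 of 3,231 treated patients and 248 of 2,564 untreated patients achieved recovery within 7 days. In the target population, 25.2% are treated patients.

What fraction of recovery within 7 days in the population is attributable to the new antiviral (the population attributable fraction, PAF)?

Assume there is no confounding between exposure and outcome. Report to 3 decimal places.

p₁ = P(outcome | exposed) = 2003/3231 = 0.61993
p₀ = P(outcome | unexposed) = 248/2564 = 0.096724
Overall risk P(Y=1) = π·p₁ + (1−π)·p₀ = 0.252×0.61993 + 0.748×0.096724 = 0.22857.
Under exogeneity, PAF = [P(Y=1) − p₀] / P(Y=1).
PAF = (0.22857 − 0.096724) / 0.22857 ≈ 0.5768

PAF ≈ 0.577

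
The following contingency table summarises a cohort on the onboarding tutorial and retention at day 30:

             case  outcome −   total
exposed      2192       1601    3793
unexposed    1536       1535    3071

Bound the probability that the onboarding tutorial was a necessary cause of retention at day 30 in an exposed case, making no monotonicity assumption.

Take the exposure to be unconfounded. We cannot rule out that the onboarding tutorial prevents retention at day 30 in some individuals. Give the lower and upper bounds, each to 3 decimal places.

0.135 ≤ PN ≤ 0.865

p₁ = P(outcome | exposed) = 2192/3793 = 0.57791
p₀ = P(outcome | unexposed) = 1536/3071 = 0.50016
Under exogeneity alone the bounds on PN are max{0,(p₁−p₀)/p₁} ≤ PN ≤ min{1,(1−p₀)/p₁}.
  lower = (p₁ − p₀)/p₁ = 0.077744 / 0.57791 ≈ 0.1345
  upper = min{1, (1 − p₀)/p₁} = 0.49984 / 0.57791 ≈ 0.8649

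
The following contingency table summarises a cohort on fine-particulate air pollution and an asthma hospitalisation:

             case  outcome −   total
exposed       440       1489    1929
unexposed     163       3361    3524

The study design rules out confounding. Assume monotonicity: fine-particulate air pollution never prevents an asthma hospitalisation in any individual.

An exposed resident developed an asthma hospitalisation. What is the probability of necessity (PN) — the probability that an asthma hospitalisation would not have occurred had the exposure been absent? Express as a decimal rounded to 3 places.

PN ≈ 0.797

p₁ = P(outcome | exposed) = 440/1929 = 0.2281
p₀ = P(outcome | unexposed) = 163/3524 = 0.046254
Under exogeneity and monotonicity, PN = (p₁ − p₀)/p₁.
PN = (0.2281 − 0.046254) / 0.2281 ≈ 0.7972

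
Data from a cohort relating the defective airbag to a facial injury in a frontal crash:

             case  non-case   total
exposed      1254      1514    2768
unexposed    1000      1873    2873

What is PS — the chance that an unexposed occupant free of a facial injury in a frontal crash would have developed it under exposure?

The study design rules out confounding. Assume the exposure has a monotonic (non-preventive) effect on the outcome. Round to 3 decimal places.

PS ≈ 0.161

p₁ = P(outcome | exposed) = 1254/2768 = 0.45303
p₀ = P(outcome | unexposed) = 1000/2873 = 0.34807
Under exogeneity and monotonicity, PS = (p₁ − p₀) / (1 − p₀).
PS = (0.45303 − 0.34807) / (1 − 0.34807) = 0.10497 / 0.65193 ≈ 0.1610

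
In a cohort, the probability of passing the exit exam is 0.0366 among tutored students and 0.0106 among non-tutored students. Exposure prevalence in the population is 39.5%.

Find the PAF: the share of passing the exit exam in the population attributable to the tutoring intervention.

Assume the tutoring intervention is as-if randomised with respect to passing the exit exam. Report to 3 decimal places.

PAF ≈ 0.492

Let p₁ = 0.0366, p₀ = 0.0106.
Overall risk P(Y=1) = π·p₁ + (1−π)·p₀ = 0.395×0.0366 + 0.605×0.0106 = 0.02087.
Under exogeneity, PAF = [P(Y=1) − p₀] / P(Y=1).
PAF = (0.02087 − 0.0106) / 0.02087 ≈ 0.4921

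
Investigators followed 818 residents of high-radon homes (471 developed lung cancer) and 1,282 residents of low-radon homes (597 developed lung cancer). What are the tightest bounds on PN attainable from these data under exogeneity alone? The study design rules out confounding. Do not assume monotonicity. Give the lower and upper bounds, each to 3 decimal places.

p₁ = P(outcome | exposed) = 471/818 = 0.57579
p₀ = P(outcome | unexposed) = 597/1282 = 0.46568
Under exogeneity alone the bounds on PN are max{0,(p₁−p₀)/p₁} ≤ PN ≤ min{1,(1−p₀)/p₁}.
  lower = (p₁ − p₀)/p₁ = 0.11012 / 0.57579 ≈ 0.1912
  upper = min{1, (1 − p₀)/p₁} = 0.53432 / 0.57579 ≈ 0.9280

0.191 ≤ PN ≤ 0.928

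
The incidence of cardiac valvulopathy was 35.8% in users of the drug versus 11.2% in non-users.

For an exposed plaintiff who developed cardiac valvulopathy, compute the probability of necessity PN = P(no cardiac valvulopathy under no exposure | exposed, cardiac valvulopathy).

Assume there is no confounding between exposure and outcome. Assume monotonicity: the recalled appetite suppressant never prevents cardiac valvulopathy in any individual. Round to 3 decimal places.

p₁ = 0.358, p₀ = 0.112.
Under exogeneity and monotonicity, PN = (p₁ − p₀) / p₁.
PN = (0.358 − 0.112) / 0.358 = 0.246 / 0.358 ≈ 0.6872

PN ≈ 0.687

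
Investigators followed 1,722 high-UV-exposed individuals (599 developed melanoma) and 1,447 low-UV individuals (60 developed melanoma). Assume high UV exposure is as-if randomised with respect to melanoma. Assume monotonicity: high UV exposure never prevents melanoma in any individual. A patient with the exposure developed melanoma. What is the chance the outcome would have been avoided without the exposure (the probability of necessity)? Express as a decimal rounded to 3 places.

p₁ = P(outcome | exposed) = 599/1722 = 0.34785
p₀ = P(outcome | unexposed) = 60/1447 = 0.041465
Under exogeneity and monotonicity, PN = (p₁ − p₀) / p₁.
PN = (0.34785 − 0.041465) / 0.34785 = 0.30639 / 0.34785 ≈ 0.8808

PN ≈ 0.881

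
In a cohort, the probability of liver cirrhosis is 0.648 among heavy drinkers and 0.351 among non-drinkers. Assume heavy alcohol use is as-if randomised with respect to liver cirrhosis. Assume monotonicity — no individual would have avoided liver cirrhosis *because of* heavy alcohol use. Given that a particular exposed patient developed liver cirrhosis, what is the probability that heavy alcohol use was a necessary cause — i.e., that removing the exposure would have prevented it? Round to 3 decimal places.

PN ≈ 0.458

Let p₁ = 0.648, p₀ = 0.351.
Under exogeneity and monotonicity, PN = (p₁ − p₀) / p₁.
PN = (0.648 − 0.351) / 0.648 = 0.297 / 0.648 ≈ 0.4583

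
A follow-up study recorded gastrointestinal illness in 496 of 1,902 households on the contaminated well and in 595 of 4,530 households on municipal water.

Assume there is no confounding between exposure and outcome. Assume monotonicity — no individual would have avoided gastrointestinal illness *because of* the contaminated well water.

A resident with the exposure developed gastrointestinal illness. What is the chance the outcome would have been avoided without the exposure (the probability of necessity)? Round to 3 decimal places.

p₁ = P(outcome | exposed) = 496/1902 = 0.26078
p₀ = P(outcome | unexposed) = 595/4530 = 0.13135
Under exogeneity and monotonicity, PN = (p₁ − p₀) / p₁.
PN = (0.26078 − 0.13135) / 0.26078 = 0.12943 / 0.26078 ≈ 0.4963

PN ≈ 0.496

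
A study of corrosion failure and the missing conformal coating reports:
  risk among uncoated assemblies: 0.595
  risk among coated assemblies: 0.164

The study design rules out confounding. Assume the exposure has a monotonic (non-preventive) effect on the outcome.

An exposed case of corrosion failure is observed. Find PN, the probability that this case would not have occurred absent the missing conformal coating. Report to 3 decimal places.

Let p₁ = 0.595, p₀ = 0.164.
Under exogeneity and monotonicity, PN = (p₁ − p₀) / p₁.
PN = (0.595 − 0.164) / 0.595 = 0.431 / 0.595 ≈ 0.7244

PN ≈ 0.724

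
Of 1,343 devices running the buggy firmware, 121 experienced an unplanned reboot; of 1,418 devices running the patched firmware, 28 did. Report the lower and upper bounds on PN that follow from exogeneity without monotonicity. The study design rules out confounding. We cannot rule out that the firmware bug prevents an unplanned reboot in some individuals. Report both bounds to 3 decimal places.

p₁ = P(outcome | exposed) = 121/1343 = 0.090097
p₀ = P(outcome | unexposed) = 28/1418 = 0.019746
Under exogeneity alone the bounds on PN are max{0,(p₁−p₀)/p₁} ≤ PN ≤ min{1,(1−p₀)/p₁}.
  lower = (p₁ − p₀)/p₁ = 0.070351 / 0.090097 ≈ 0.7808
  upper = min{1, (1 − p₀)/p₁} = 0.98025 / 0.090097 ≈ 10.8800 → capped at 1

0.781 ≤ PN ≤ 1.000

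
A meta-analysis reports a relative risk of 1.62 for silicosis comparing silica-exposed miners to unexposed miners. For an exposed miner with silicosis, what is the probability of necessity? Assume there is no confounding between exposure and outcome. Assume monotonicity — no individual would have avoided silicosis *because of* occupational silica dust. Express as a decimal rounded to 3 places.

Under exogeneity and monotonicity, PN = (RR − 1) / RR = 1 − 1/RR.
PN = (1.62 − 1) / 1.62 = 0.62 / 1.62 ≈ 0.3827

PN ≈ 0.383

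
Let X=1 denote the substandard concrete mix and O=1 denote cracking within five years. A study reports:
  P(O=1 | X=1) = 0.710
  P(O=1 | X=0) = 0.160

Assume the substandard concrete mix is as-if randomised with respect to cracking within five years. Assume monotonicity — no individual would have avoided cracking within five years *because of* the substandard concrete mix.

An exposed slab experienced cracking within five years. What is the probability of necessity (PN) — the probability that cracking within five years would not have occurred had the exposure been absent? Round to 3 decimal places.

PN ≈ 0.775

Let p₁ = 0.71, p₀ = 0.16.
Under exogeneity and monotonicity, PN = (p₁ − p₀) / p₁.
PN = (0.71 − 0.16) / 0.71 = 0.55 / 0.71 ≈ 0.7746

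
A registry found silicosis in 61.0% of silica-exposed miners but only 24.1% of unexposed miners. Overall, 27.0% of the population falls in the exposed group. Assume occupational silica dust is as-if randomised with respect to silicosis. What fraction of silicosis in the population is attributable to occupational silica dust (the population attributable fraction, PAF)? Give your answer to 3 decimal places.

PAF ≈ 0.292

p₁ = 0.61, p₀ = 0.241.
Overall risk P(Y=1) = π·p₁ + (1−π)·p₀ = 0.27×0.61 + 0.73×0.241 = 0.34063.
Under exogeneity, PAF = [P(Y=1) − p₀] / P(Y=1).
PAF = (0.34063 − 0.241) / 0.34063 ≈ 0.2925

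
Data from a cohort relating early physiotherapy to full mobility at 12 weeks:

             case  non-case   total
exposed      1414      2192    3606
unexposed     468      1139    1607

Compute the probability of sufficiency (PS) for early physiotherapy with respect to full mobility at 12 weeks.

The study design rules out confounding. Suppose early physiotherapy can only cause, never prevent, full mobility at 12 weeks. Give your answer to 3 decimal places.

p₁ = P(outcome | exposed) = 1414/3606 = 0.39212
p₀ = P(outcome | unexposed) = 468/1607 = 0.29123
Under exogeneity and monotonicity, PS = (p₁ − p₀)/(1 − p₀).
PS = (0.39212 − 0.29123) / 0.70877 ≈ 0.1424

PS ≈ 0.142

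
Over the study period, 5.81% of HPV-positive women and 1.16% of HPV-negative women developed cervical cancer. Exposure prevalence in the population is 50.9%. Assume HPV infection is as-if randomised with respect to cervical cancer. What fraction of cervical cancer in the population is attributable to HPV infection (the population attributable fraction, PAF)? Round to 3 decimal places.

PAF ≈ 0.671

p₁ = 0.0581, p₀ = 0.0116.
Overall risk P(Y=1) = π·p₁ + (1−π)·p₀ = 0.509×0.0581 + 0.491×0.0116 = 0.035269.
Under exogeneity, PAF = [P(Y=1) − p₀] / P(Y=1).
PAF = (0.035269 − 0.0116) / 0.035269 ≈ 0.6711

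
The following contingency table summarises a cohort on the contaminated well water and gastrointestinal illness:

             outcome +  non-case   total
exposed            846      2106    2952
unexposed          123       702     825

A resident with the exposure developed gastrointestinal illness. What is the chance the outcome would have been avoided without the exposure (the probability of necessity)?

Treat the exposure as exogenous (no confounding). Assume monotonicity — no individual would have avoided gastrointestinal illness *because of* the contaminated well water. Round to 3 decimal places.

PN ≈ 0.480

p₁ = P(outcome | exposed) = 846/2952 = 0.28659
p₀ = P(outcome | unexposed) = 123/825 = 0.14909
Under exogeneity and monotonicity, PN = (p₁ − p₀) / p₁.
PN = (0.28659 − 0.14909) / 0.28659 = 0.13749 / 0.28659 ≈ 0.4798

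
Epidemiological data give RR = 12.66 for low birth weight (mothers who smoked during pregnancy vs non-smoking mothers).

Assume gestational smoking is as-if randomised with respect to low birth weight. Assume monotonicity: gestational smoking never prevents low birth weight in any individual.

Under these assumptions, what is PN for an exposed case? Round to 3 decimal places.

PN ≈ 0.921

Under exogeneity and monotonicity, PN = (RR − 1) / RR = 1 − 1/RR.
PN = (12.66 − 1) / 12.66 = 11.66 / 12.66 ≈ 0.9210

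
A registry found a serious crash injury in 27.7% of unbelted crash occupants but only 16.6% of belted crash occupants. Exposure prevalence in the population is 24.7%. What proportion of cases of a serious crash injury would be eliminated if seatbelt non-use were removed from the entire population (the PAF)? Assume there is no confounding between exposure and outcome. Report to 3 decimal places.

PAF ≈ 0.142

p₁ = 0.277, p₀ = 0.166.
Overall risk P(Y=1) = π·p₁ + (1−π)·p₀ = 0.247×0.277 + 0.753×0.166 = 0.19342.
Under exogeneity, PAF = [P(Y=1) − p₀] / P(Y=1).
PAF = (0.19342 − 0.166) / 0.19342 ≈ 0.1418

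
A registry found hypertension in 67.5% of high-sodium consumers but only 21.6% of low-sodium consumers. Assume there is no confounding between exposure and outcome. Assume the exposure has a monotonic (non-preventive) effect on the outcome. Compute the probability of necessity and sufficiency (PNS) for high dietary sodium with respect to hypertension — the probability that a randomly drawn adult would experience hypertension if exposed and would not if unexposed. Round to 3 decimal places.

p₁ = 0.675, p₀ = 0.216.
Under exogeneity and monotonicity, PNS = p₁ − p₀.
PNS = 0.675 − 0.216 = 0.459

PNS ≈ 0.459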